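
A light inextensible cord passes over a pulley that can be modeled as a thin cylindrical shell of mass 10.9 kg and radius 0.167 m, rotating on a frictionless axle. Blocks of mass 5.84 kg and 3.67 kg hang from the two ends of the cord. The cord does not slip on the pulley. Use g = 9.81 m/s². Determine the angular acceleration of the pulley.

α ≈ 6.25 rad/s²

I = MR² = (10.9)(0.167)² = 0.3040 kg·m².
Heavier block: m₁g − T₁ = m₁a. Lighter block: T₂ − m₂g = m₂a.
Pulley: (T₁ − T₂)R = Iα = I(a/R), so T₁ − T₂ = (I/R²)a = 1·M_p a = 10.90·a.
Adding the three: (m₁ − m₂)g = (m₁ + m₂ + 10.90)a, so a = (5.84 − 3.67)(9.81)/(5.84 + 3.67 + 10.90) = 1.043 m/s².
α = a/R = 1.043/0.167 = 6.246 rad/s².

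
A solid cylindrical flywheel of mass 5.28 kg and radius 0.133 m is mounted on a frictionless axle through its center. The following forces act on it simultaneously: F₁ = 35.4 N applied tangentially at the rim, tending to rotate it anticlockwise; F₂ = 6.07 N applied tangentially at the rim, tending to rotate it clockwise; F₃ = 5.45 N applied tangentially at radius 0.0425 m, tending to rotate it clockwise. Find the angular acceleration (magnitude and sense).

α ≈ 78.6 rad/s², anticlockwise

I = ½MR² = (1/2)(5.28)(0.133)² = 0.04670 kg·m².
Taking anticlockwise as positive: τ₁ = +(35.4)(0.133) = +4.708 N·m; τ₂ = −(6.07)(0.133) = −0.8073 N·m; τ₃ = −(5.45)(0.0425) = −0.2316 N·m.
Net torque τ = 3.669 N·m.
α = τ/I = 3.669/0.04670 = 78.57 rad/s².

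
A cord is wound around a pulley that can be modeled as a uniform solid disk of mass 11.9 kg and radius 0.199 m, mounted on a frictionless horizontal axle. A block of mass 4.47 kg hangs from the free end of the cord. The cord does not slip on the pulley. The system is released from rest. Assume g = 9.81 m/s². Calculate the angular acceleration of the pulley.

I = ½MR² = (1/2)(11.9)(0.199)² = 0.2356 kg·m².
Block: mg − T = ma. Pulley: TR = Iα. No-slip: a = αR, so T = (I/R²)a = 5.950·a.
Then mg = (m + 5.950)a, so a = (4.47)(9.81)/(4.47 + 5.950) = 4.208 m/s².
α = a/R = 4.208/0.199 = 21.15 rad/s².

α ≈ 21.1 rad/s²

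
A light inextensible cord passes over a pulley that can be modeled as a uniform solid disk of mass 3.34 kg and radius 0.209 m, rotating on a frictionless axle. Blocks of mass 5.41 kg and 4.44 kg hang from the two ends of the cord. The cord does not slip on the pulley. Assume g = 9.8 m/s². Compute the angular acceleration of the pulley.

α ≈ 3.95 rad/s²

I = ½MR² = (1/2)(3.34)(0.209)² = 0.07295 kg·m².
Heavier block: m₁g − T₁ = m₁a. Lighter block: T₂ − m₂g = m₂a.
Pulley: (T₁ − T₂)R = Iα = I(a/R), so T₁ − T₂ = (I/R²)a = (1/2)M_p a = 1.670·a.
Adding the three: (m₁ − m₂)g = (m₁ + m₂ + 1.670)a, so a = (5.41 − 4.44)(9.8)/(5.41 + 4.44 + 1.670) = 0.8252 m/s².
α = a/R = 0.8252/0.209 = 3.948 rad/s².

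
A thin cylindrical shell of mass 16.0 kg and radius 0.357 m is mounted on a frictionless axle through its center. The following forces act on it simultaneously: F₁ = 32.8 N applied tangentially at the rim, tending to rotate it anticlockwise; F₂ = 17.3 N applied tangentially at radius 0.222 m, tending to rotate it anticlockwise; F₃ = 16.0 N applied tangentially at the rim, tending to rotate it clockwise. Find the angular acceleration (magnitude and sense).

α ≈ 4.82 rad/s², anticlockwise

I = MR² = (16.0)(0.357)² = 2.039 kg·m².
Taking anticlockwise as positive: τ₁ = +(32.8)(0.357) = +11.71 N·m; τ₂ = +(17.3)(0.222) = +3.841 N·m; τ₃ = −(16.0)(0.357) = −5.712 N·m.
Net torque τ = 9.838 N·m.
α = τ/I = 9.838/2.039 = 4.825 rad/s².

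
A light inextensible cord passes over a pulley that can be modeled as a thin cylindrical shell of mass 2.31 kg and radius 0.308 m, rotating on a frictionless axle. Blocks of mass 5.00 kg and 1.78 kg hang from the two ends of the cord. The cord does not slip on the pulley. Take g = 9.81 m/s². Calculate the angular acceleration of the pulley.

I = MR² = (2.31)(0.308)² = 0.2191 kg·m².
Heavier block: m₁g − T₁ = m₁a. Lighter block: T₂ − m₂g = m₂a.
Pulley: (T₁ − T₂)R = Iα = I(a/R), so T₁ − T₂ = (I/R²)a = 1·M_p a = 2.310·a.
Adding the three: (m₁ − m₂)g = (m₁ + m₂ + 2.310)a, so a = (5.00 − 1.78)(9.81)/(5.00 + 1.78 + 2.310) = 3.475 m/s².
α = a/R = 3.475/0.308 = 11.28 rad/s².

α ≈ 11.3 rad/s²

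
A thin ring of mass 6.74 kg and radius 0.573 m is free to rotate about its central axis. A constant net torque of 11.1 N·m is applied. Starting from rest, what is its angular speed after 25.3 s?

I = MR² = (6.74)(0.573)² = 2.213 kg·m².
α = τ/I = 11.1/2.213 = 5.016 rad/s².
ω = ω₀ + αt = 0 + (5.016)(25.3) = 126.9 rad/s.

ω ≈ 127 rad/s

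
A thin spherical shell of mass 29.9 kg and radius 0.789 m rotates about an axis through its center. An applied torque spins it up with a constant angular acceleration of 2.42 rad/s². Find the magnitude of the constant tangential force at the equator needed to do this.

I = (2/3)MR² = (2/3)(29.9)(0.789)² = 12.41 kg·m².
The required torque is τ = Iα = (12.41)(2.420) = 30.03 N·m.
A tangential force at the equator gives τ = FR, so F = τ/R = 30.03/0.789 = 38.06 N.

F ≈ 38.1 N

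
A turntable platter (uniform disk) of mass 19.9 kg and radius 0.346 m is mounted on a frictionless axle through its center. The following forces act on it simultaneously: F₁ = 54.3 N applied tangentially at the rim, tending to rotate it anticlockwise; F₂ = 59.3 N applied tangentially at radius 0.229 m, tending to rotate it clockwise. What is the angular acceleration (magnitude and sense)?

α ≈ 4.37 rad/s², anticlockwise

I = ½MR² = (1/2)(19.9)(0.346)² = 1.191 kg·m².
Taking anticlockwise as positive: τ₁ = +(54.3)(0.346) = +18.79 N·m; τ₂ = −(59.3)(0.229) = −13.58 N·m.
Net torque τ = 5.208 N·m.
α = τ/I = 5.208/1.191 = 4.372 rad/s².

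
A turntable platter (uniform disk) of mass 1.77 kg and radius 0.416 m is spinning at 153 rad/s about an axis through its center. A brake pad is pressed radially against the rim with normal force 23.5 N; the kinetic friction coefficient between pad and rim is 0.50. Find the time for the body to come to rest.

I = ½MR² = (1/2)(1.77)(0.416)² = 0.1532 kg·m².
Friction force f = μN = (0.50)(23.5) = 11.75 N at the rim; torque magnitude τ = fR = 4.888 N·m, opposing ω.
|α| = τ/I = 4.888/0.1532 = 31.92 rad/s² (deceleration).
0 = ω₀ − |α|t ⇒ t = ω₀/|α| = 153/31.92 = 4.794 s.

t ≈ 4.79 s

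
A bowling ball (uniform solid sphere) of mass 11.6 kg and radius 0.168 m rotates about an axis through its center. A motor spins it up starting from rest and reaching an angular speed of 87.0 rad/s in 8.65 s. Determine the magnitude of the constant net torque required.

τ ≈ 1.32 N·m

I = (2/5)MR² = (2/5)(11.6)(0.168)² = 0.1310 kg·m².
α = Δω/Δt = (87.0 − 0)/8.65 = 10.06 rad/s².
τ = Iα = (0.1310)(10.06) = 1.317 N·m.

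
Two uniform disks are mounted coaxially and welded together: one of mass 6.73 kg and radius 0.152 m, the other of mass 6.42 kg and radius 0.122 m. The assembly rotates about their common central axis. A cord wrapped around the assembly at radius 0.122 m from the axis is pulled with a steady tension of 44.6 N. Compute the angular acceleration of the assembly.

I = ½M₁R₁² + ½M₂R₂² = ½(6.73)(0.152)² + ½(6.42)(0.122)² = 0.1255 kg·m².
τ = F r = (44.6)(0.122) = 5.441 N·m.
α = τ/I = 5.441/0.1255 = 43.35 rad/s².

α ≈ 43.3 rad/s²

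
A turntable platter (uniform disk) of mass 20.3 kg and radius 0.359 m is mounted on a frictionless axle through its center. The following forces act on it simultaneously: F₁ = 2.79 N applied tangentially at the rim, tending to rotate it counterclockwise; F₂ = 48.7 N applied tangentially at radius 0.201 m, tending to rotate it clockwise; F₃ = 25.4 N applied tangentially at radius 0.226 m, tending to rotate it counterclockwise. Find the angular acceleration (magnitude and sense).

I = ½MR² = (1/2)(20.3)(0.359)² = 1.308 kg·m².
Taking counterclockwise as positive: τ₁ = +(2.79)(0.359) = +1.002 N·m; τ₂ = −(48.7)(0.201) = −9.789 N·m; τ₃ = +(25.4)(0.226) = +5.740 N·m.
Net torque τ = -3.047 N·m.
α = τ/I = -3.047/1.308 = -2.329 rad/s².

α ≈ 2.33 rad/s², clockwise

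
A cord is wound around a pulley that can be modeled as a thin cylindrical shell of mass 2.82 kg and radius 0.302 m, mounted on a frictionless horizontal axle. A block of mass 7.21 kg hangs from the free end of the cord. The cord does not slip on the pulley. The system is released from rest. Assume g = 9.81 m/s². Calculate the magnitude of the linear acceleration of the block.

a ≈ 7.05 m/s²

I = MR² = (2.82)(0.302)² = 0.2572 kg·m².
Block: mg − T = ma. Pulley: TR = Iα. No-slip: a = αR, so T = (I/R²)a = 2.820·a.
Then mg = (m + 2.820)a, so a = (7.21)(9.81)/(7.21 + 2.820) = 7.052 m/s².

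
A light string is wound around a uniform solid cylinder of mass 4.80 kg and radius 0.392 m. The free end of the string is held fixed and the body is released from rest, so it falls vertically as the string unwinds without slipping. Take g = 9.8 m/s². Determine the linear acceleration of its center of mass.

a ≈ 6.53 m/s²

Translation: Mg − T = Ma. Rotation about the center: TR = Iα with I = ½MR².
With a = αR: T = (I/R²)a = (1/2)M a, so Mg = (1 + 0.5000)Ma.
a = g/(1 + 0.5000) = 9.8/1.500 = 6.533 m/s².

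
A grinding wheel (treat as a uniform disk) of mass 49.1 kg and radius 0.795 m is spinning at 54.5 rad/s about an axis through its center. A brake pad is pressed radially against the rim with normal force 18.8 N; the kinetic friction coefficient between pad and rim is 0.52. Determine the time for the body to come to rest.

I = ½MR² = (1/2)(49.1)(0.795)² = 15.52 kg·m².
Friction force f = μN = (0.52)(18.8) = 9.776 N at the rim; torque magnitude τ = fR = 7.772 N·m, opposing ω.
|α| = τ/I = 7.772/15.52 = 0.5009 rad/s² (deceleration).
0 = ω₀ − |α|t ⇒ t = ω₀/|α| = 54.5/0.5009 = 108.8 s.

t ≈ 109 s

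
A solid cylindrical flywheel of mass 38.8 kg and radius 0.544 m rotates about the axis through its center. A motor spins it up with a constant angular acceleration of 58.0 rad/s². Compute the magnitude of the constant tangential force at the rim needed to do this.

I = ½MR² = (1/2)(38.8)(0.544)² = 5.741 kg·m².
The required torque is τ = Iα = (5.741)(58.00) = 333.0 N·m.
A tangential force at the rim gives τ = FR, so F = τ/R = 333.0/0.544 = 612.1 N.

F ≈ 612 N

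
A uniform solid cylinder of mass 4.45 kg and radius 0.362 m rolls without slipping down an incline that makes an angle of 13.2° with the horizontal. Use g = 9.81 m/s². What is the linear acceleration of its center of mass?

a ≈ 1.49 m/s²

Translation along the incline: Mg sinθ − f = Ma.
Rotation about the center: fR = Iα with I = ½MR². No-slip gives a = αR, so f = (I/R²)a = (1/2)M a.
Substituting: Mg sinθ = (1 + 0.5000)Ma, so a = g sinθ/(1 + 0.5000) = (9.81) sin 13.2° / 1.500 = 1.493 m/s².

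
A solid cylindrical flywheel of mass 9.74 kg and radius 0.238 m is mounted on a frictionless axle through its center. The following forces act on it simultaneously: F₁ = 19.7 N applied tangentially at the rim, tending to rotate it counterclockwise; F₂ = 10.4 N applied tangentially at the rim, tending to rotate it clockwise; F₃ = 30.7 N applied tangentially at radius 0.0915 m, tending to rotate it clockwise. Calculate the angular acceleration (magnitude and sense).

I = ½MR² = (1/2)(9.74)(0.238)² = 0.2759 kg·m².
Taking counterclockwise as positive: τ₁ = +(19.7)(0.238) = +4.689 N·m; τ₂ = −(10.4)(0.238) = −2.475 N·m; τ₃ = −(30.7)(0.0915) = −2.809 N·m.
Net torque τ = -0.5957 N·m.
α = τ/I = -0.5957/0.2759 = -2.159 rad/s².

α ≈ 2.16 rad/s², clockwise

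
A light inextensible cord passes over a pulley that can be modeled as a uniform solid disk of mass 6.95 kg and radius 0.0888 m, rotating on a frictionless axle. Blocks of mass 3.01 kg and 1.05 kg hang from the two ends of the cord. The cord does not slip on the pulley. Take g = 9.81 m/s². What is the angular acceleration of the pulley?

α ≈ 28.7 rad/s²

I = ½MR² = (1/2)(6.95)(0.0888)² = 0.02740 kg·m².
Heavier block: m₁g − T₁ = m₁a. Lighter block: T₂ − m₂g = m₂a.
Pulley: (T₁ − T₂)R = Iα = I(a/R), so T₁ − T₂ = (I/R²)a = (1/2)M_p a = 3.475·a.
Adding the three: (m₁ − m₂)g = (m₁ + m₂ + 3.475)a, so a = (3.01 − 1.05)(9.81)/(3.01 + 1.05 + 3.475) = 2.552 m/s².
α = a/R = 2.552/0.0888 = 28.74 rad/s².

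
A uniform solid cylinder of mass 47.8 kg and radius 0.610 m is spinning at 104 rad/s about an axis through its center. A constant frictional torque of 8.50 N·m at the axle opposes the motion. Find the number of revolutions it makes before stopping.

≈ 901 revolutions

I = ½MR² = (1/2)(47.8)(0.610)² = 8.893 kg·m².
The net torque has magnitude 8.50 N·m, opposing ω.
|α| = τ/I = 8.500/8.893 = 0.9558 rad/s² (deceleration).
ω² = ω₀² − 2|α|θ with ω = 0 ⇒ θ = ω₀²/(2|α|) = 5658 rad = 900.5 rev.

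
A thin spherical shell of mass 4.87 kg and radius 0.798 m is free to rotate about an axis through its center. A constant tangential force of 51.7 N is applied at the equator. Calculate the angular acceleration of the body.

α ≈ 20.0 rad/s²

I = (2/3)MR² = (2/3)(4.87)(0.798)² = 2.067 kg·m².
τ = F R = (51.7)(0.798) = 41.26 N·m.
From τ = Iα: α = 41.26/2.067 = 19.95 rad/s².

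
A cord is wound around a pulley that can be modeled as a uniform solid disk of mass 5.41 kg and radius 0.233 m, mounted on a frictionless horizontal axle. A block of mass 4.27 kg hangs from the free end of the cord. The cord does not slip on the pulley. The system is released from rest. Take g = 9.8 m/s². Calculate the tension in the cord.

T ≈ 16.2 N

I = ½MR² = (1/2)(5.41)(0.233)² = 0.1469 kg·m².
Block: mg − T = ma. Pulley: TR = Iα. No-slip: a = αR, so T = (I/R²)a = 2.705·a.
Then mg = (m + 2.705)a, so a = (4.27)(9.8)/(4.27 + 2.705) = 5.999 m/s².
T = 2.705·a = 16.23 N.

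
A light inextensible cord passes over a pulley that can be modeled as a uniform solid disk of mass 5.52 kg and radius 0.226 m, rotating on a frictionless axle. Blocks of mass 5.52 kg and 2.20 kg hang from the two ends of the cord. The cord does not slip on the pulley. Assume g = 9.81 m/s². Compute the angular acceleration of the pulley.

I = ½MR² = (1/2)(5.52)(0.226)² = 0.1410 kg·m².
Heavier block: m₁g − T₁ = m₁a. Lighter block: T₂ − m₂g = m₂a.
Pulley: (T₁ − T₂)R = Iα = I(a/R), so T₁ − T₂ = (I/R²)a = (1/2)M_p a = 2.760·a.
Adding the three: (m₁ − m₂)g = (m₁ + m₂ + 2.760)a, so a = (5.52 − 2.20)(9.81)/(5.52 + 2.20 + 2.760) = 3.108 m/s².
α = a/R = 3.108/0.226 = 13.75 rad/s².

α ≈ 13.8 rad/s²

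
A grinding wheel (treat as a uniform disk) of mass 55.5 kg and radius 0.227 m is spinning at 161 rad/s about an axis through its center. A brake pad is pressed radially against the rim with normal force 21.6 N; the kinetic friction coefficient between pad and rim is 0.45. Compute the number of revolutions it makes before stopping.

≈ 1340 revolutions

I = ½MR² = (1/2)(55.5)(0.227)² = 1.430 kg·m².
Friction force f = μN = (0.45)(21.6) = 9.720 N at the rim; torque magnitude τ = fR = 2.206 N·m, opposing ω.
|α| = τ/I = 2.206/1.430 = 1.543 rad/s² (deceleration).
ω² = ω₀² − 2|α|θ with ω = 0 ⇒ θ = ω₀²/(2|α|) = 8399 rad = 1337 rev.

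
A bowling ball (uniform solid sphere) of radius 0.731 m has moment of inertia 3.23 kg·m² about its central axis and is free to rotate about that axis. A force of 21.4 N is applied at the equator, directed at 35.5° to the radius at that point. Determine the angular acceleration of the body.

α ≈ 2.81 rad/s²

Only the tangential component produces torque: τ = F R sinθ = (21.4)(0.731) sin 35.5° = 9.084 N·m.
From τ = Iα: α = 9.084/3.230 = 2.812 rad/s².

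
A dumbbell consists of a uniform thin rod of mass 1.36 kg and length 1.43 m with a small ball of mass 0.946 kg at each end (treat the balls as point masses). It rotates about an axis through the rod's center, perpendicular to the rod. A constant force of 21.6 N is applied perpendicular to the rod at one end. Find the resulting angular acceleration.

α ≈ 12.9 rad/s²

I_rod = (1/12)ML² = (1/12)(1.36)(1.43)² = 0.2318 kg·m².
I_balls = 2·m·(L/2)² = 2(0.946)(0.7150)² = 0.9672 kg·m².
Total I = 1.199 kg·m².
τ = F·(L/2) = (21.6)(0.715) = 15.44 N·m.
α = τ/I = 15.44/1.199 = 12.88 rad/s².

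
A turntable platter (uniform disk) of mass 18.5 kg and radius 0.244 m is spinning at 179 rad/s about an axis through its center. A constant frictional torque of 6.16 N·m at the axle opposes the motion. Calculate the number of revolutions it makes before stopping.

≈ 228 revolutions

I = ½MR² = (1/2)(18.5)(0.244)² = 0.5507 kg·m².
The net torque has magnitude 6.16 N·m, opposing ω.
|α| = τ/I = 6.160/0.5507 = 11.19 rad/s² (deceleration).
ω² = ω₀² − 2|α|θ with ω = 0 ⇒ θ = ω₀²/(2|α|) = 1432 rad = 227.9 rev.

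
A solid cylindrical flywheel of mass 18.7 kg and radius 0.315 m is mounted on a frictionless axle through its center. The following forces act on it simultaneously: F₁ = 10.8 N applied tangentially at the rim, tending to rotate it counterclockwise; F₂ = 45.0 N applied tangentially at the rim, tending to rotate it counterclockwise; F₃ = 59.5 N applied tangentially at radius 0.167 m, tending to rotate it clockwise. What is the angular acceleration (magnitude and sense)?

I = ½MR² = (1/2)(18.7)(0.315)² = 0.9278 kg·m².
Taking counterclockwise as positive: τ₁ = +(10.8)(0.315) = +3.402 N·m; τ₂ = +(45.0)(0.315) = +14.18 N·m; τ₃ = −(59.5)(0.167) = −9.937 N·m.
Net torque τ = 7.641 N·m.
α = τ/I = 7.641/0.9278 = 8.235 rad/s².

α ≈ 8.24 rad/s², counterclockwise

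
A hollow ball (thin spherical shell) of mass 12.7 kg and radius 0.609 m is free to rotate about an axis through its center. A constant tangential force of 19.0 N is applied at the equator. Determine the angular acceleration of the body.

α ≈ 3.68 rad/s²

I = (2/3)MR² = (2/3)(12.7)(0.609)² = 3.140 kg·m².
τ = F R = (19.0)(0.609) = 11.57 N·m.
From τ = Iα: α = 11.57/3.140 = 3.685 rad/s².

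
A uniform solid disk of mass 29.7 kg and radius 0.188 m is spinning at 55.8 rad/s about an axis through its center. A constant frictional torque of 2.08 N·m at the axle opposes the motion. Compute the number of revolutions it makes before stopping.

I = ½MR² = (1/2)(29.7)(0.188)² = 0.5249 kg·m².
The net torque has magnitude 2.08 N·m, opposing ω.
|α| = τ/I = 2.080/0.5249 = 3.963 rad/s² (deceleration).
ω² = ω₀² − 2|α|θ with ω = 0 ⇒ θ = ω₀²/(2|α|) = 392.8 rad = 62.52 rev.

≈ 62.5 revolutions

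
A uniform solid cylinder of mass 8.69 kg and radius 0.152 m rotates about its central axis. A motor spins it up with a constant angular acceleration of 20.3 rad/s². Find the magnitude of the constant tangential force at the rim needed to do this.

F ≈ 13.4 N

I = ½MR² = (1/2)(8.69)(0.152)² = 0.1004 kg·m².
The required torque is τ = Iα = (0.1004)(20.30) = 2.038 N·m.
A tangential force at the rim gives τ = FR, so F = τ/R = 2.038/0.152 = 13.41 N.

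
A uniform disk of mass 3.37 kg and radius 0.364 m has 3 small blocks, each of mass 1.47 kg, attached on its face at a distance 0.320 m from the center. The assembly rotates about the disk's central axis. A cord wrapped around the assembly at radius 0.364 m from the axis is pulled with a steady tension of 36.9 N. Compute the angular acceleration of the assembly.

I_disk = ½MR² = ½(3.37)(0.364)² = 0.2233 kg·m².
I_blocks = 3·m·r² = 3(1.47)(0.320)² = 0.4516 kg·m².
Total I = 0.6748 kg·m².
τ = F r = (36.9)(0.364) = 13.43 N·m.
α = τ/I = 13.43/0.6748 = 19.90 rad/s².

α ≈ 19.9 rad/s²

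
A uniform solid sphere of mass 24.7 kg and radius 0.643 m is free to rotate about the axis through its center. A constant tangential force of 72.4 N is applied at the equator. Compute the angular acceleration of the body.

α ≈ 11.4 rad/s²

I = (2/5)MR² = (2/5)(24.7)(0.643)² = 4.085 kg·m².
τ = F R = (72.4)(0.643) = 46.55 N·m.
From τ = Iα: α = 46.55/4.085 = 11.40 rad/s².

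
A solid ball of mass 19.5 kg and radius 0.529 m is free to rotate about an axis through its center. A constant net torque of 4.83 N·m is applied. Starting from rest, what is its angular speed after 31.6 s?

I = (2/5)MR² = (2/5)(19.5)(0.529)² = 2.183 kg·m².
α = τ/I = 4.83/2.183 = 2.213 rad/s².
ω = ω₀ + αt = 0 + (2.213)(31.6) = 69.92 rad/s.

ω ≈ 69.9 rad/s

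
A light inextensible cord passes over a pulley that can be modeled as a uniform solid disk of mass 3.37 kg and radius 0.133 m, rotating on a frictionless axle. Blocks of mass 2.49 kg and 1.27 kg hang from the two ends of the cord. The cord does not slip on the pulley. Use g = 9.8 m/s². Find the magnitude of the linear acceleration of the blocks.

I = ½MR² = (1/2)(3.37)(0.133)² = 0.02981 kg·m².
Heavier block: m₁g − T₁ = m₁a. Lighter block: T₂ − m₂g = m₂a.
Pulley: (T₁ − T₂)R = Iα = I(a/R), so T₁ − T₂ = (I/R²)a = (1/2)M_p a = 1.685·a.
Adding the three: (m₁ − m₂)g = (m₁ + m₂ + 1.685)a, so a = (2.49 − 1.27)(9.8)/(2.49 + 1.27 + 1.685) = 2.196 m/s².

a ≈ 2.20 m/s²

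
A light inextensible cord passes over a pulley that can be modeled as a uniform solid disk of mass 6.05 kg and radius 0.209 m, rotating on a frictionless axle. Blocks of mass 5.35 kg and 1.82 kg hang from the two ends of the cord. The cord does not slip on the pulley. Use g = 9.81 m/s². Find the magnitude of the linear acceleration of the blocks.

I = ½MR² = (1/2)(6.05)(0.209)² = 0.1321 kg·m².
Heavier block: m₁g − T₁ = m₁a. Lighter block: T₂ − m₂g = m₂a.
Pulley: (T₁ − T₂)R = Iα = I(a/R), so T₁ − T₂ = (I/R²)a = (1/2)M_p a = 3.025·a.
Adding the three: (m₁ − m₂)g = (m₁ + m₂ + 3.025)a, so a = (5.35 − 1.82)(9.81)/(5.35 + 1.82 + 3.025) = 3.397 m/s².

a ≈ 3.40 m/s²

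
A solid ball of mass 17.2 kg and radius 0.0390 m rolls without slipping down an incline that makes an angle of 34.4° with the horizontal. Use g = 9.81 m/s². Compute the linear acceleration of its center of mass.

a ≈ 3.96 m/s²

Translation along the incline: Mg sinθ − f = Ma.
Rotation about the center: fR = Iα with I = (2/5)MR². No-slip gives a = αR, so f = (I/R²)a = (2/5)M a.
Substituting: Mg sinθ = (1 + 0.4000)Ma, so a = g sinθ/(1 + 0.4000) = (9.81) sin 34.4° / 1.400 = 3.959 m/s².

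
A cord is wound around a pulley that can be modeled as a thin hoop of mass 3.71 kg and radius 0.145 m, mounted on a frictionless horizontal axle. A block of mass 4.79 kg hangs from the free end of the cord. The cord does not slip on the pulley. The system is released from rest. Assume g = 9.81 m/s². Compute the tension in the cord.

T ≈ 20.5 N

I = MR² = (3.71)(0.145)² = 0.07800 kg·m².
Block: mg − T = ma. Pulley: TR = Iα. No-slip: a = αR, so T = (I/R²)a = 3.710·a.
Then mg = (m + 3.710)a, so a = (4.79)(9.81)/(4.79 + 3.710) = 5.528 m/s².
T = 3.710·a = 20.51 N.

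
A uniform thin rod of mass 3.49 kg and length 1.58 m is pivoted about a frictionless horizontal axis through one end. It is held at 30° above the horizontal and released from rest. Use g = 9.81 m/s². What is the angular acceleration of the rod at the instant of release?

α ≈ 8.07 rad/s²

About the pivot, I = (1/3)ML² = (1/3)(3.49)(1.58)² = 2.904 kg·m².
The weight acts at the center, a distance L/2 = 0.7900 m from the pivot; τ = Mg(L/2) cos 30° = 23.42 N·m.
α = τ/I = 23.42/2.904 = 8.066 rad/s².
(Equivalently α = (3g/(2L)) cos 30° = 8.066 rad/s².)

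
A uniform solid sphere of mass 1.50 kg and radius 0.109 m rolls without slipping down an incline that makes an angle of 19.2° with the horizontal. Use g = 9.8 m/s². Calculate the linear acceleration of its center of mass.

Translation along the incline: Mg sinθ − f = Ma.
Rotation about the center: fR = Iα with I = (2/5)MR². No-slip gives a = αR, so f = (I/R²)a = (2/5)M a.
Substituting: Mg sinθ = (1 + 0.4000)Ma, so a = g sinθ/(1 + 0.4000) = (9.8) sin 19.2° / 1.400 = 2.302 m/s².

a ≈ 2.30 m/s²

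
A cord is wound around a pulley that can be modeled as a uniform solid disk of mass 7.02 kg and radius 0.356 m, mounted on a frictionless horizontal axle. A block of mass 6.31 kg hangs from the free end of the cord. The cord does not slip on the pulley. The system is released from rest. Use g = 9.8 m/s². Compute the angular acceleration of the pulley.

I = ½MR² = (1/2)(7.02)(0.356)² = 0.4448 kg·m².
Block: mg − T = ma. Pulley: TR = Iα. No-slip: a = αR, so T = (I/R²)a = 3.510·a.
Then mg = (m + 3.510)a, so a = (6.31)(9.8)/(6.31 + 3.510) = 6.297 m/s².
α = a/R = 6.297/0.356 = 17.69 rad/s².

α ≈ 17.7 rad/s²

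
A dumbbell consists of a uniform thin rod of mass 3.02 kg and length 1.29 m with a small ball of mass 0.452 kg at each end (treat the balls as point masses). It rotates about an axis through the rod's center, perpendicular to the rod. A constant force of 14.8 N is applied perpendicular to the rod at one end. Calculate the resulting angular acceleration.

I_rod = (1/12)ML² = (1/12)(3.02)(1.29)² = 0.4188 kg·m².
I_balls = 2·m·(L/2)² = 2(0.452)(0.6450)² = 0.3761 kg·m².
Total I = 0.7949 kg·m².
τ = F·(L/2) = (14.8)(0.645) = 9.546 N·m.
α = τ/I = 9.546/0.7949 = 12.01 rad/s².

α ≈ 12.0 rad/s²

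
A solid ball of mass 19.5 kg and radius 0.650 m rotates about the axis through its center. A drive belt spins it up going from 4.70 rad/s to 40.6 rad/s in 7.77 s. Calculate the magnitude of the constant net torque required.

τ ≈ 15.2 N·m

I = (2/5)MR² = (2/5)(19.5)(0.650)² = 3.296 kg·m².
α = Δω/Δt = (40.6 − 4.70)/7.77 = 4.620 rad/s².
τ = Iα = (3.296)(4.620) = 15.23 N·m.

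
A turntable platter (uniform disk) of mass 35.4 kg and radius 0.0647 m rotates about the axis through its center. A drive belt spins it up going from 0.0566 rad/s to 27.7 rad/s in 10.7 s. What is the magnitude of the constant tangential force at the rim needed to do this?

I = ½MR² = (1/2)(35.4)(0.0647)² = 0.07409 kg·m².
α = Δω/Δt = (27.7 − 0.0566)/10.7 = 2.583 rad/s².
The required torque is τ = Iα = (0.07409)(2.583) = 0.1914 N·m.
A tangential force at the rim gives τ = FR, so F = τ/R = 0.1914/0.0647 = 2.959 N.

F ≈ 2.96 N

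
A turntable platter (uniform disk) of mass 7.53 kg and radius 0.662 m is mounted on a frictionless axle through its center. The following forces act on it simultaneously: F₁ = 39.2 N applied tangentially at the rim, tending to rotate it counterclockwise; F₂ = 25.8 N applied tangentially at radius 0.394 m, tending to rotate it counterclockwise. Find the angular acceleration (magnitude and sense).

I = ½MR² = (1/2)(7.53)(0.662)² = 1.650 kg·m².
Taking counterclockwise as positive: τ₁ = +(39.2)(0.662) = +25.95 N·m; τ₂ = +(25.8)(0.394) = +10.17 N·m.
Net torque τ = 36.12 N·m.
α = τ/I = 36.12/1.650 = 21.89 rad/s².

α ≈ 21.9 rad/s², counterclockwise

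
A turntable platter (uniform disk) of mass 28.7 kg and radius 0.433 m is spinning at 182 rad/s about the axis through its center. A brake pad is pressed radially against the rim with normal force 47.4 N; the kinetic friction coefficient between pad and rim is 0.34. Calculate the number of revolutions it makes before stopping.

≈ 1020 revolutions

I = ½MR² = (1/2)(28.7)(0.433)² = 2.690 kg·m².
Friction force f = μN = (0.34)(47.4) = 16.12 N at the rim; torque magnitude τ = fR = 6.978 N·m, opposing ω.
|α| = τ/I = 6.978/2.690 = 2.594 rad/s² (deceleration).
ω² = ω₀² − 2|α|θ with ω = 0 ⇒ θ = ω₀²/(2|α|) = 6386 rad = 1016 rev.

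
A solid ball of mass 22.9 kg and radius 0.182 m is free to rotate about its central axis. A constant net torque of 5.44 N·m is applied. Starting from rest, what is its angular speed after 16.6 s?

ω ≈ 298 rad/s

I = (2/5)MR² = (2/5)(22.9)(0.182)² = 0.3034 kg·m².
α = τ/I = 5.44/0.3034 = 17.93 rad/s².
ω = ω₀ + αt = 0 + (17.93)(16.6) = 297.6 rad/s.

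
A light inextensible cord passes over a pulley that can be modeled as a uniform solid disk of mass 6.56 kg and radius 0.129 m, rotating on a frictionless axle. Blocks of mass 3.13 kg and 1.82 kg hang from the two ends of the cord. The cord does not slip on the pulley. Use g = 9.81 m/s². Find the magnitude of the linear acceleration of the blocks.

a ≈ 1.56 m/s²

I = ½MR² = (1/2)(6.56)(0.129)² = 0.05458 kg·m².
Heavier block: m₁g − T₁ = m₁a. Lighter block: T₂ − m₂g = m₂a.
Pulley: (T₁ − T₂)R = Iα = I(a/R), so T₁ − T₂ = (I/R²)a = (1/2)M_p a = 3.280·a.
Adding the three: (m₁ − m₂)g = (m₁ + m₂ + 3.280)a, so a = (3.13 − 1.82)(9.81)/(3.13 + 1.82 + 3.280) = 1.561 m/s².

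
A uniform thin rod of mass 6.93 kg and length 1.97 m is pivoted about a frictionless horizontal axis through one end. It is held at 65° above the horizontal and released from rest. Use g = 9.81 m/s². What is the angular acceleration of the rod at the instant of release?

α ≈ 3.16 rad/s²

About the pivot, I = (1/3)ML² = (1/3)(6.93)(1.97)² = 8.965 kg·m².
The weight acts at the center, a distance L/2 = 0.9850 m from the pivot; τ = Mg(L/2) cos 65° = 28.30 N·m.
α = τ/I = 28.30/8.965 = 3.157 rad/s².
(Equivalently α = (3g/(2L)) cos 65° = 3.157 rad/s².)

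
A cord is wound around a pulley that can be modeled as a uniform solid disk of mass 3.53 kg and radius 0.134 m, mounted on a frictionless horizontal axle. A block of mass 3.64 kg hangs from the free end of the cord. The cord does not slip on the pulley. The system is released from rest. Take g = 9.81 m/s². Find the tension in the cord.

I = ½MR² = (1/2)(3.53)(0.134)² = 0.03169 kg·m².
Block: mg − T = ma. Pulley: TR = Iα. No-slip: a = αR, so T = (I/R²)a = 1.765·a.
Then mg = (m + 1.765)a, so a = (3.64)(9.81)/(3.64 + 1.765) = 6.607 m/s².
T = 1.765·a = 11.66 N.

T ≈ 11.7 N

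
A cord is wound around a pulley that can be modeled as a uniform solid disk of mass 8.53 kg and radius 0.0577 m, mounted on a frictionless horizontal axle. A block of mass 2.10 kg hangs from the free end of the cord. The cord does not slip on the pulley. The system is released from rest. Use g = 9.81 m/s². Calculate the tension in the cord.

T ≈ 13.8 N

I = ½MR² = (1/2)(8.53)(0.0577)² = 0.01420 kg·m².
Block: mg − T = ma. Pulley: TR = Iα. No-slip: a = αR, so T = (I/R²)a = 4.265·a.
Then mg = (m + 4.265)a, so a = (2.10)(9.81)/(2.10 + 4.265) = 3.237 m/s².
T = 4.265·a = 13.80 N.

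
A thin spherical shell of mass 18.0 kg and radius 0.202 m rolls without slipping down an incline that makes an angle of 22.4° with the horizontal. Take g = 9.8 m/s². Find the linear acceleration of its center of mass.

a ≈ 2.24 m/s²

Translation along the incline: Mg sinθ − f = Ma.
Rotation about the center: fR = Iα with I = (2/3)MR². No-slip gives a = αR, so f = (I/R²)a = (2/3)M a.
Substituting: Mg sinθ = (1 + 0.6667)Ma, so a = g sinθ/(1 + 0.6667) = (9.8) sin 22.4° / 1.667 = 2.241 m/s².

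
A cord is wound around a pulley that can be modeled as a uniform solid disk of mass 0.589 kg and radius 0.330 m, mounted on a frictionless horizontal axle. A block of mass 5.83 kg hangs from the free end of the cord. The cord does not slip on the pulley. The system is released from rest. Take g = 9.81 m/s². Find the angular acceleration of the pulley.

α ≈ 28.3 rad/s²

I = ½MR² = (1/2)(0.589)(0.330)² = 0.03207 kg·m².
Block: mg − T = ma. Pulley: TR = Iα. No-slip: a = αR, so T = (I/R²)a = 0.2945·a.
Then mg = (m + 0.2945)a, so a = (5.83)(9.81)/(5.83 + 0.2945) = 9.338 m/s².
α = a/R = 9.338/0.330 = 28.30 rad/s².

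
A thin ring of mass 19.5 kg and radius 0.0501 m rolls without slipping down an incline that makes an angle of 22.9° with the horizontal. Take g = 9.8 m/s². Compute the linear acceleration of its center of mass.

a ≈ 1.91 m/s²

Translation along the incline: Mg sinθ − f = Ma.
Rotation about the center: fR = Iα with I = MR². No-slip gives a = αR, so f = (I/R²)a = M a.
Substituting: Mg sinθ = (1 + 1.000)Ma, so a = g sinθ/(1 + 1.000) = (9.8) sin 22.9° / 2.000 = 1.907 m/s².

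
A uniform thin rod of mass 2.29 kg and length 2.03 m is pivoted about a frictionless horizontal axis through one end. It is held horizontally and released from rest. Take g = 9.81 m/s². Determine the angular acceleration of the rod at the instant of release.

About the pivot, I = (1/3)ML² = (1/3)(2.29)(2.03)² = 3.146 kg·m².
The weight acts at the center, a distance L/2 = 1.015 m from the pivot; τ = Mg(L/2) = 22.80 N·m.
α = τ/I = 22.80/3.146 = 7.249 rad/s².

α ≈ 7.25 rad/s²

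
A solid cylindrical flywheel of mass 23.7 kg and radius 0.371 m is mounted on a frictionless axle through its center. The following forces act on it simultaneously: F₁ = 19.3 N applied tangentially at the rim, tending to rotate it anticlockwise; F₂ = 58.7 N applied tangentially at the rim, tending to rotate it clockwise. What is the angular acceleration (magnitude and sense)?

I = ½MR² = (1/2)(23.7)(0.371)² = 1.631 kg·m².
Taking anticlockwise as positive: τ₁ = +(19.3)(0.371) = +7.160 N·m; τ₂ = −(58.7)(0.371) = −21.78 N·m.
Net torque τ = -14.62 N·m.
α = τ/I = -14.62/1.631 = -8.962 rad/s².

α ≈ 8.96 rad/s², clockwise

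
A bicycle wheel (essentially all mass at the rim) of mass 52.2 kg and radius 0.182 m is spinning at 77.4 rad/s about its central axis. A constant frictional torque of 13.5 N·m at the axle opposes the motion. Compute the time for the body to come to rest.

t ≈ 9.91 s

I = MR² = (52.2)(0.182)² = 1.729 kg·m².
The net torque has magnitude 13.5 N·m, opposing ω.
|α| = τ/I = 13.50/1.729 = 7.808 rad/s² (deceleration).
0 = ω₀ − |α|t ⇒ t = ω₀/|α| = 77.4/7.808 = 9.913 s.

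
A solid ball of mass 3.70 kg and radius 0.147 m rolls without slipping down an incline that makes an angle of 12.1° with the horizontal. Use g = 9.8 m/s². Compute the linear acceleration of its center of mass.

a ≈ 1.47 m/s²

Translation along the incline: Mg sinθ − f = Ma.
Rotation about the center: fR = Iα with I = (2/5)MR². No-slip gives a = αR, so f = (I/R²)a = (2/5)M a.
Substituting: Mg sinθ = (1 + 0.4000)Ma, so a = g sinθ/(1 + 0.4000) = (9.8) sin 12.1° / 1.400 = 1.467 m/s².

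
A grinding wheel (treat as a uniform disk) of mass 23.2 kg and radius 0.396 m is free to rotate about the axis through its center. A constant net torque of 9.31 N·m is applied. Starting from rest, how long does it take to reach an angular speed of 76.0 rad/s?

t ≈ 14.8 s

I = ½MR² = (1/2)(23.2)(0.396)² = 1.819 kg·m².
α = τ/I = 9.31/1.819 = 5.118 rad/s².
ω = αt ⇒ t = ω/α = 76.0/5.118 = 14.85 s.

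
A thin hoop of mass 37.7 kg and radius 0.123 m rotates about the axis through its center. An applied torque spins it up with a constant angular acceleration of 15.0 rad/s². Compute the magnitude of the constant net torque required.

τ ≈ 8.56 N·m

I = MR² = (37.7)(0.123)² = 0.5704 kg·m².
τ = Iα = (0.5704)(15.00) = 8.555 N·m.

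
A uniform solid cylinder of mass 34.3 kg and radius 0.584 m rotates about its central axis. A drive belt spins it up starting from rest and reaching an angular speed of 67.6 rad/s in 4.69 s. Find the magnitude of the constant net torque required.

I = ½MR² = (1/2)(34.3)(0.584)² = 5.849 kg·m².
α = Δω/Δt = (67.6 − 0)/4.69 = 14.41 rad/s².
τ = Iα = (5.849)(14.41) = 84.31 N·m.

τ ≈ 84.3 N·m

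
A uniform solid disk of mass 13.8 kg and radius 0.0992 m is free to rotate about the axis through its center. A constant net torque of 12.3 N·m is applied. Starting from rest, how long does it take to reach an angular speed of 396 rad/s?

I = ½MR² = (1/2)(13.8)(0.0992)² = 0.06790 kg·m².
α = τ/I = 12.3/0.06790 = 181.1 rad/s².
ω = αt ⇒ t = ω/α = 396/181.1 = 2.186 s.

t ≈ 2.19 s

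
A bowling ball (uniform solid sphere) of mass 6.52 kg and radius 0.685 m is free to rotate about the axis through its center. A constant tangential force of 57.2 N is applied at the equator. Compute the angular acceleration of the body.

α ≈ 32.0 rad/s²

I = (2/5)MR² = (2/5)(6.52)(0.685)² = 1.224 kg·m².
τ = F R = (57.2)(0.685) = 39.18 N·m.
From τ = Iα: α = 39.18/1.224 = 32.02 rad/s².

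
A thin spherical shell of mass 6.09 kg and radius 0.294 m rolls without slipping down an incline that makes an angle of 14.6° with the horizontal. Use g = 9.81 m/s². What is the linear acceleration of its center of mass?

a ≈ 1.48 m/s²

Translation along the incline: Mg sinθ − f = Ma.
Rotation about the center: fR = Iα with I = (2/3)MR². No-slip gives a = αR, so f = (I/R²)a = (2/3)M a.
Substituting: Mg sinθ = (1 + 0.6667)Ma, so a = g sinθ/(1 + 0.6667) = (9.81) sin 14.6° / 1.667 = 1.484 m/s².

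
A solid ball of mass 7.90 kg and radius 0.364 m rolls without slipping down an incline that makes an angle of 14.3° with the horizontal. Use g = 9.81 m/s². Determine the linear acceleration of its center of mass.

a ≈ 1.73 m/s²

Translation along the incline: Mg sinθ − f = Ma.
Rotation about the center: fR = Iα with I = (2/5)MR². No-slip gives a = αR, so f = (I/R²)a = (2/5)M a.
Substituting: Mg sinθ = (1 + 0.4000)Ma, so a = g sinθ/(1 + 0.4000) = (9.81) sin 14.3° / 1.400 = 1.731 m/s².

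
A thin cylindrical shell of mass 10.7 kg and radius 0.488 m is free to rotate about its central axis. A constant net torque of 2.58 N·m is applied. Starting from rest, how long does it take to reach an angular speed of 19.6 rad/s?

t ≈ 19.4 s

I = MR² = (10.7)(0.488)² = 2.548 kg·m².
α = τ/I = 2.58/2.548 = 1.013 rad/s².
ω = αt ⇒ t = ω/α = 19.6/1.013 = 19.36 s.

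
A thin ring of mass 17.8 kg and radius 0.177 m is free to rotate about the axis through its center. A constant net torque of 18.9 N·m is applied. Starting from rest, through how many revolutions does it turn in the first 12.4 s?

I = MR² = (17.8)(0.177)² = 0.5577 kg·m².
α = τ/I = 18.9/0.5577 = 33.89 rad/s².
θ = ½αt² = ½(33.89)(12.4)² = 2606 rad.
Revolutions = θ/(2π) = 414.7.

≈ 415 revolutions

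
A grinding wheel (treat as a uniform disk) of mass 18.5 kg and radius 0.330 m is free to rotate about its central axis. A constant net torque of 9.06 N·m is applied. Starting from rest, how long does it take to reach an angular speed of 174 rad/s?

I = ½MR² = (1/2)(18.5)(0.330)² = 1.007 kg·m².
α = τ/I = 9.06/1.007 = 8.994 rad/s².
ω = αt ⇒ t = ω/α = 174/8.994 = 19.35 s.

t ≈ 19.3 s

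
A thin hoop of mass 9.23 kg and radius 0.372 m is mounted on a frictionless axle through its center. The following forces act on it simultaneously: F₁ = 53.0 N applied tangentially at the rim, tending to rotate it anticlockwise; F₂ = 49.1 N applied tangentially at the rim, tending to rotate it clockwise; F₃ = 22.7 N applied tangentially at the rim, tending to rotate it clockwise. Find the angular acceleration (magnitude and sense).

I = MR² = (9.23)(0.372)² = 1.277 kg·m².
Taking anticlockwise as positive: τ₁ = +(53.0)(0.372) = +19.72 N·m; τ₂ = −(49.1)(0.372) = −18.27 N·m; τ₃ = −(22.7)(0.372) = −8.444 N·m.
Net torque τ = -6.994 N·m.
α = τ/I = -6.994/1.277 = -5.475 rad/s².

α ≈ 5.48 rad/s², clockwise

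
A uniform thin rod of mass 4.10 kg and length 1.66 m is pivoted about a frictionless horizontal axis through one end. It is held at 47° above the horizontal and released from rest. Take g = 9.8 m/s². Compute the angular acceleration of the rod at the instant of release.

α ≈ 6.04 rad/s²

About the pivot, I = (1/3)ML² = (1/3)(4.10)(1.66)² = 3.766 kg·m².
The weight acts at the center, a distance L/2 = 0.8300 m from the pivot; τ = Mg(L/2) cos 47° = 22.74 N·m.
α = τ/I = 22.74/3.766 = 6.039 rad/s².
(Equivalently α = (3g/(2L)) cos 47° = 6.039 rad/s².)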